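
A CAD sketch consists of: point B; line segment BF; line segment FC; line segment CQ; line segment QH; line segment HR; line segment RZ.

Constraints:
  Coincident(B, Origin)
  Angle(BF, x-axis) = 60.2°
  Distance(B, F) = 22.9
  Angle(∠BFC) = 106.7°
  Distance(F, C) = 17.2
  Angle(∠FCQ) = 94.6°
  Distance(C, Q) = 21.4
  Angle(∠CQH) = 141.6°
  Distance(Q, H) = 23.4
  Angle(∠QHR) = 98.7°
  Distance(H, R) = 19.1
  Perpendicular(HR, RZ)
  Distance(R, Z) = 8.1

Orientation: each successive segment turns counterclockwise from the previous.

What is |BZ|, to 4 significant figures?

3.674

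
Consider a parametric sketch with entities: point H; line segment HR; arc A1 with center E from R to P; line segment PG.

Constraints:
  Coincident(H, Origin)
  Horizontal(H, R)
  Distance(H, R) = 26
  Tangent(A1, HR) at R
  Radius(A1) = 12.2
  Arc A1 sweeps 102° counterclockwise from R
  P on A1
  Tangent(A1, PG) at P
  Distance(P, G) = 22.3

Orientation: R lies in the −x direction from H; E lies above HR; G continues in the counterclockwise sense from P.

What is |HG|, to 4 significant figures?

41.06

H is at the origin; HR is horizontal with |HR| = 26.0 and R on the −x side, so R = (-26.00, 0.000). A1 meets HR tangentially, so ER is at right angles to HR, so E = R + (0, 12.2) = (-26.00, 12.20). On A1, R sits at bearing -90° from E; a 102° counterclockwise sweep puts P at bearing 12°, so P = E + 12.2·(cos 12°, sin 12°) = (-14.07, 14.74). The tangent condition forces EP to be normal to PG, so PG runs along (−sin 12°, cos 12°); with |PG| = 22.3, G = (-18.70, 36.55). Then |HG| = |G − H| = 41.06.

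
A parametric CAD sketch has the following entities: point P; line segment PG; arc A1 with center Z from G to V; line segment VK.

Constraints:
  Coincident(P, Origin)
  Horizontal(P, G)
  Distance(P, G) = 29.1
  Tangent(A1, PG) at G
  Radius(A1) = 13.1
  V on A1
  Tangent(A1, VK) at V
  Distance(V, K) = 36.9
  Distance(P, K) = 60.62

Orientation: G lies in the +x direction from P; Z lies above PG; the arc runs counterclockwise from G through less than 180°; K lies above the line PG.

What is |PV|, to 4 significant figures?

44.94

Checks: |ZV| = 13.10 ✓; ∠(ZV, VK) = 90.00° ✓; |VK| = 36.90 ✓; |PK| = 60.62 ✓.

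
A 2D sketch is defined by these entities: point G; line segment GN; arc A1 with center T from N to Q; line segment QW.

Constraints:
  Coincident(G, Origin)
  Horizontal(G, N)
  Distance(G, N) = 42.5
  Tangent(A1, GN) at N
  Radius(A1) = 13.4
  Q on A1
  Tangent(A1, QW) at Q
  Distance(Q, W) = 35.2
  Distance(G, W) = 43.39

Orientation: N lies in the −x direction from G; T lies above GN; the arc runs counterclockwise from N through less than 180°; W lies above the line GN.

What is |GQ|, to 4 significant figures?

31.27

G is at the origin; G and N share the same y with |GN| = 42.5 and N on the −x side, so N = (-42.50, 0.000). A1 meets GN tangentially, so TN is at right angles to GN, so T = N + (0, 13.4) = (-42.50, 13.40). Since TQ ⟂ QW (tangency), |TW| = √(13.4² + 35.2²) = 37.66 regardless of where Q sits on A1. So W lies on both circle(G, 43.39) and circle(T, 37.66); the above-GN intersection is W = (-16.12, 40.28). Q is the foot of the tangent from W: Q = (-30.22, 8.032).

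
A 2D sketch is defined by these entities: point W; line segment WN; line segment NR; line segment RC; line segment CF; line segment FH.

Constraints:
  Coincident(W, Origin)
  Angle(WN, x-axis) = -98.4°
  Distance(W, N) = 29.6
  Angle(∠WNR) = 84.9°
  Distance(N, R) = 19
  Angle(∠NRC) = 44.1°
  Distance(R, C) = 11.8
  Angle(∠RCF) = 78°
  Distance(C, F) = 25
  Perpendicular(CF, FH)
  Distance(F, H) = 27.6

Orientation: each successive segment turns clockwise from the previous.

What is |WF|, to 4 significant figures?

42.79

∠NRC = 44.1° gives RC at 30.60° from the x-axis; with |RC| = 11.8, C = (-12.64, -18.84). ∠RCF = 78.0° gives CF at -71.40° from the x-axis; with |CF| = 25.0, F = (-4.668, -42.53). Then |WF| = |F − W| = 42.79.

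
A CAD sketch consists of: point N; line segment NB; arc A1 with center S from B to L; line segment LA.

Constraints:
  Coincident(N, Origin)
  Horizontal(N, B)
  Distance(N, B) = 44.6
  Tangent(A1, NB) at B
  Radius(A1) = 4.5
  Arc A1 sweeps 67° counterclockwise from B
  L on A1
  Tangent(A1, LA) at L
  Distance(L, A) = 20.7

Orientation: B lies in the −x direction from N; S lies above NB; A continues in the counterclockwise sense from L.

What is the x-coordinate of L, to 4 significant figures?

-40.46

Tangency of A1 to NB means the radius SB is perpendicular to NB, so S = B + (0, 4.5) = (-44.60, 4.500). On A1, B sits at bearing -90° from S; a 67° counterclockwise sweep puts L at bearing -23°, so L = S + 4.5·(cos -23°, sin -23°) = (-40.46, 2.742). So L.x = -40.46.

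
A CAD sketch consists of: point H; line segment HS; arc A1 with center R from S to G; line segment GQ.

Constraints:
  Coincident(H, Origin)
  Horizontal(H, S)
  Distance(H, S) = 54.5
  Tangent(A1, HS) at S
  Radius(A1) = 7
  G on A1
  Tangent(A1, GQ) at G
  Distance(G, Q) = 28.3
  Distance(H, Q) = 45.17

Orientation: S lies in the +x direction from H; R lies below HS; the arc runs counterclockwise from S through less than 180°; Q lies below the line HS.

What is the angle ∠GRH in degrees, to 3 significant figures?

20.9°

H is at the origin; H and S share the same y with |HS| = 54.5 and S on the +x side, so S = (54.5, 0.00). The tangent condition forces RS to be normal to HS, so R = S + (0, -7) = (54.5, -7.00). Since RG ⟂ GQ (tangency), |RQ| = √(7.0² + 28.3²) = 29.2 regardless of where G sits on A1. So Q lies on both circle(H, 45.17) and circle(R, 29.2); the below-HS intersection is Q = (34.9, -28.6). G is the foot of the tangent from Q: G = (48.3, -3.69).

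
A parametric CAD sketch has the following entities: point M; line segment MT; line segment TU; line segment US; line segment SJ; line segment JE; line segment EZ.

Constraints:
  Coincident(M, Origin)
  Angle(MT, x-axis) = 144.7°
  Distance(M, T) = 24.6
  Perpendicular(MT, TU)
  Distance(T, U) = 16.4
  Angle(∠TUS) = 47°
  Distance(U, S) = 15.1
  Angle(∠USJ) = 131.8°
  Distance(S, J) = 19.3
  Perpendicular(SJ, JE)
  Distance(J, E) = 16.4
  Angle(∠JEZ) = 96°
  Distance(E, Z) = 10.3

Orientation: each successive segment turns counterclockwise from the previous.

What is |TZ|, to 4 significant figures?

7.106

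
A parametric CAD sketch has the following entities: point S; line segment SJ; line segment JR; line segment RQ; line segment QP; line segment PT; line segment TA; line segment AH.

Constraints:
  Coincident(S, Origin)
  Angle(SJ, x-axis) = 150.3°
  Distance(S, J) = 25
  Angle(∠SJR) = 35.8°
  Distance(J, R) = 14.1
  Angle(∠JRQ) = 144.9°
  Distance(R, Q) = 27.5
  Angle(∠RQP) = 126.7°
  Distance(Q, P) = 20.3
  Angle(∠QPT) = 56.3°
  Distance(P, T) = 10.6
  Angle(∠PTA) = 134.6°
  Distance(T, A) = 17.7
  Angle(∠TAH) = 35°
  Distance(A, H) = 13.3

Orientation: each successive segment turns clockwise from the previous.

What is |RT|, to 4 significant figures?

33.57

∠RQP = 126.7° gives QP at -82.30° from the x-axis; with |QP| = 20.3, P = (19.08, -19.56). ∠QPT = 56.3° gives PT at 154.0° from the x-axis; with |PT| = 10.6, T = (9.549, -14.92). Then |RT| = |T − R| = 33.57.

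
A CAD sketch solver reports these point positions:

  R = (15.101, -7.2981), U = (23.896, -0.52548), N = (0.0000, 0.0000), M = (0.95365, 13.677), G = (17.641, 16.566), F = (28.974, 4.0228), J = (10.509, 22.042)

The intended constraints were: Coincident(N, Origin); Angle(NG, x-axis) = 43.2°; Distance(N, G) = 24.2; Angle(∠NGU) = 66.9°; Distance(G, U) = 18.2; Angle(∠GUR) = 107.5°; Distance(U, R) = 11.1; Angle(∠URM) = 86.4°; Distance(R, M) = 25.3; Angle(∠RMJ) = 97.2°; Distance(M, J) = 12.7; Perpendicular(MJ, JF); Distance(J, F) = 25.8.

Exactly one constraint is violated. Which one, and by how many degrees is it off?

Perpendicular(MJ, JF) — off by 4.50°.

N = (0.00, 0.00) ✓; NG at 43.20° ✓; |NG| = 24.20 ✓; ∠NGU = 66.90° ✓; |GU| = 18.20 ✓; ∠GUR = 107.5° ✓; |UR| = 11.10 ✓; ∠URM = 86.40° ✓; |RM| = 25.30 ✓; ∠RMJ = 97.20° ✓; |MJ| = 12.70 ✓; ∠(MJ, JF) = 85.50° ✗; |JF| = 25.80 ✓.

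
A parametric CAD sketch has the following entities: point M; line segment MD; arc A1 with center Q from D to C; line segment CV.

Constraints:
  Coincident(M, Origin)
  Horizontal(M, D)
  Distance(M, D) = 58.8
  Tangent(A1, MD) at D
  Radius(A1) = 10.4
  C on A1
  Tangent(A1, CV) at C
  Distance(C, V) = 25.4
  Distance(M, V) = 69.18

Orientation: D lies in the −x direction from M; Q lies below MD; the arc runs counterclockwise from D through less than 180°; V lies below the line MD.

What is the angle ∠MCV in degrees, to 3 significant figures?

78.0°

M is at the origin; M and D share the same y with |MD| = 58.8 and D on the −x side, so D = (-58.8, 0.00). The tangent condition forces QD to be normal to MD, so Q = D + (0, -10.4) = (-58.8, -10.4). Since QC ⟂ CV (tangency), |QV| = √(10.4² + 25.4²) = 27.4 regardless of where C sits on A1. So V lies on both circle(M, 69.18) and circle(Q, 27.4); the below-MD intersection is V = (-57.9, -37.8). C is the foot of the tangent from V: C = (-68.3, -14.6).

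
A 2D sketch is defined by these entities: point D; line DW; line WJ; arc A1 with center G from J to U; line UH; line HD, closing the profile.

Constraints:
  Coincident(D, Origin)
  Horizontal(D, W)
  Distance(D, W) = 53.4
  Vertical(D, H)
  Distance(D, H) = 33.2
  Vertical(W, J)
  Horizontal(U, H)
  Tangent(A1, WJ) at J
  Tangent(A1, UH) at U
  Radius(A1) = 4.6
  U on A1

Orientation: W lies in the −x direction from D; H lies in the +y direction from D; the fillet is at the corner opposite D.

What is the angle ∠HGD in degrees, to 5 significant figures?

35.758°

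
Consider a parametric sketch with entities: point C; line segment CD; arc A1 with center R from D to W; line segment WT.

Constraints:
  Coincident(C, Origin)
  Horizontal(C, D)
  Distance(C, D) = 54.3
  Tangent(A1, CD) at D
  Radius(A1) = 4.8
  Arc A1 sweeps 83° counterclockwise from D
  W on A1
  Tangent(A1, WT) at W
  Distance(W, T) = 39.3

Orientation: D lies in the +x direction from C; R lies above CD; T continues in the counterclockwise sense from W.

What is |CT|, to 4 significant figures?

77.11

C is at the origin; C and D share the same y with |CD| = 54.3 and D on the +x side, so D = (54.30, 0.000). Tangency of A1 to CD means the radius RD is perpendicular to CD, so R = D + (0, 4.8) = (54.30, 4.800). On A1, D sits at bearing -90° from R; an 83° counterclockwise sweep puts W at bearing -7°, so W = R + 4.8·(cos -7°, sin -7°) = (59.06, 4.215). A1 meets WT tangentially, so RW is at right angles to WT, so WT runs along (−sin -7°, cos -7°); with |WT| = 39.3, T = (63.85, 43.22). Then |CT| = |T − C| = 77.11.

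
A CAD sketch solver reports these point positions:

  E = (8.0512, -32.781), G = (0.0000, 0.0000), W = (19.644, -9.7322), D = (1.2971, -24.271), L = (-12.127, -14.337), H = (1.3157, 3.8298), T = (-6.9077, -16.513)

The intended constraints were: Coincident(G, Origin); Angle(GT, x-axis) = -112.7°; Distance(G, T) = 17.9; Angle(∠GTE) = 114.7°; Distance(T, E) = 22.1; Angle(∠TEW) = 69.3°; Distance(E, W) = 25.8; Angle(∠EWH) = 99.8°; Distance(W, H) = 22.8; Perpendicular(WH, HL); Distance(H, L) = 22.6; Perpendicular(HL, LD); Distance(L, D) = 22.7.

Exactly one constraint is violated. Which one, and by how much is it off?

Distance(L, D) = 22.7 — off by 6.00.

G = (0.00, 0.00) ✓; GT at -112.7° ✓; |GT| = 17.90 ✓; ∠GTE = 114.7° ✓; |TE| = 22.10 ✓; ∠TEW = 69.30° ✓; |EW| = 25.80 ✓; ∠EWH = 99.80° ✓; |WH| = 22.80 ✓; ∠(WH, HL) = 90.00° ✓; |HL| = 22.60 ✓; ∠(HL, LD) = 90.00° ✓; |LD| = 16.70 ✗.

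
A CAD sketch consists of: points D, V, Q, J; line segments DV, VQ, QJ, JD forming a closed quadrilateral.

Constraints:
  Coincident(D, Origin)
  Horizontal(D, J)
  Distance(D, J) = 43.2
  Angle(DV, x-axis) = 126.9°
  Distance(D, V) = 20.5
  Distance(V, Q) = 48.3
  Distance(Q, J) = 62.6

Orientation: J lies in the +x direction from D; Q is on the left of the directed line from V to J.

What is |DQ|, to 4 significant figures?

58.08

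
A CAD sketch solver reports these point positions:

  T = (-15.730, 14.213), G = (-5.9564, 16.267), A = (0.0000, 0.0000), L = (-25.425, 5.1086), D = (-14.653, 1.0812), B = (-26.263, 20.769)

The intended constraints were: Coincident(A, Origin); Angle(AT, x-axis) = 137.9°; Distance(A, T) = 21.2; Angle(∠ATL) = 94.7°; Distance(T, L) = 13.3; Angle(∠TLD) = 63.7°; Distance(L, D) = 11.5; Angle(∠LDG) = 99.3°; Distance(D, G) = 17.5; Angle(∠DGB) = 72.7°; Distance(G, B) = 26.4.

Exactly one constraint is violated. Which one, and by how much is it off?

Distance(G, B) = 26.4 — off by 5.60.

A = (0.00, 0.00) ✓; AT at 137.9° ✓; |AT| = 21.20 ✓; ∠ATL = 94.70° ✓; |TL| = 13.30 ✓; ∠TLD = 63.70° ✓; |LD| = 11.50 ✓; ∠LDG = 99.30° ✓; |DG| = 17.50 ✓; ∠DGB = 72.70° ✓; |GB| = 20.80 ✗.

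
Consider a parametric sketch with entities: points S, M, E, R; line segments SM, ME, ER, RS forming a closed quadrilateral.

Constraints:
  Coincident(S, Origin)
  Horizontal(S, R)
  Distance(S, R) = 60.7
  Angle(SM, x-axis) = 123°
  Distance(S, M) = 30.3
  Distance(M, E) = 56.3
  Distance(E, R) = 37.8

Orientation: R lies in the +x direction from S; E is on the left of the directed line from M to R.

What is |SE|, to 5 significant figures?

50.383

Checks: |ME| = 56.30 ✓; |ER| = 37.80 ✓.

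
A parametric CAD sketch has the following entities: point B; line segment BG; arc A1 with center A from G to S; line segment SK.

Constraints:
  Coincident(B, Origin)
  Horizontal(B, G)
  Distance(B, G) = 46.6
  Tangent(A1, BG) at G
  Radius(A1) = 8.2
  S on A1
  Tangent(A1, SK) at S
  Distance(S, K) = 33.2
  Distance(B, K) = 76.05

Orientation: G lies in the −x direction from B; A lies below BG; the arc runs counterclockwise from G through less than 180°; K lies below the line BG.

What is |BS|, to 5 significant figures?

54.353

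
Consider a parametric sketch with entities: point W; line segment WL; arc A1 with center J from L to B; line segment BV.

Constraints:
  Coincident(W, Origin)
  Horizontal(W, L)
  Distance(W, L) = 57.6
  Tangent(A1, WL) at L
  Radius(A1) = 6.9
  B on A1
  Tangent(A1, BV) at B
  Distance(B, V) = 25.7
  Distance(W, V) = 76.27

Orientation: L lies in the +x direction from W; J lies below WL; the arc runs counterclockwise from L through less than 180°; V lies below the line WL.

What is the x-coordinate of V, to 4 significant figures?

69.91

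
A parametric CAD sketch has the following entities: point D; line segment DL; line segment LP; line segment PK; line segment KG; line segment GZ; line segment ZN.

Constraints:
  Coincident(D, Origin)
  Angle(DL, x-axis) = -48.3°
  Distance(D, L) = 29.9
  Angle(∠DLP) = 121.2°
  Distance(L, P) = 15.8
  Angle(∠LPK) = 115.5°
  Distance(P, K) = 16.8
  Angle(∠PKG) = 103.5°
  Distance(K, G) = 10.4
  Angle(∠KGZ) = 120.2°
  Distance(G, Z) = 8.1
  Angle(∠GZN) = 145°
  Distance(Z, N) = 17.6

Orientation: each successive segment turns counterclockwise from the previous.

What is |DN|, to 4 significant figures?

24.94

D is at the origin; DL runs at -48.3° with length 29.9, so L = (19.89, -22.32). ∠DLP = 121.2° gives LP at 10.50° from the x-axis; with |LP| = 15.8, P = (35.43, -19.45). ∠LPK = 115.5° gives PK at 75.00° from the x-axis; with |PK| = 16.8, K = (39.77, -3.218). ∠PKG = 103.5° gives KG at 151.5° from the x-axis; with |KG| = 10.4, G = (30.63, 1.745). ∠KGZ = 120.2° gives GZ at -148.7° from the x-axis; with |GZ| = 8.1, Z = (23.71, -2.463). ∠GZN = 145.0° gives ZN at -113.7° from the x-axis; with |ZN| = 17.6, N = (16.64, -18.58). Then |DN| = |N − D| = 24.94.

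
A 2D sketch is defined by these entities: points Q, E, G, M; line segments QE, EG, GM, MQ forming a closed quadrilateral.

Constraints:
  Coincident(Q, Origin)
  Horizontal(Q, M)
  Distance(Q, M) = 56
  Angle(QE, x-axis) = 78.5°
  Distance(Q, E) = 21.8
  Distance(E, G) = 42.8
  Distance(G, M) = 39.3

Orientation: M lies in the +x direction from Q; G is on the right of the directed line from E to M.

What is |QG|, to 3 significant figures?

27.7

Q is at the origin; Q and M share the same y with |QM| = 56.0 and M in +x, so M = (56.0, 0). QE runs at 78.5° with |QE| = 21.8, so E = (4.35, 21.4). G is determined by |EG| = 42.8 and |GM| = 39.3 together: it lies at the intersection of circle(E, 42.8) and circle(M, 39.3). With |EM| = 55.9, the foot of the radical line on EM is 30.5 from E and the perpendicular offset is √(42.8² − 30.5²) = 30.0. Taking the right-of-EM solution: G = (21.1, -18.0).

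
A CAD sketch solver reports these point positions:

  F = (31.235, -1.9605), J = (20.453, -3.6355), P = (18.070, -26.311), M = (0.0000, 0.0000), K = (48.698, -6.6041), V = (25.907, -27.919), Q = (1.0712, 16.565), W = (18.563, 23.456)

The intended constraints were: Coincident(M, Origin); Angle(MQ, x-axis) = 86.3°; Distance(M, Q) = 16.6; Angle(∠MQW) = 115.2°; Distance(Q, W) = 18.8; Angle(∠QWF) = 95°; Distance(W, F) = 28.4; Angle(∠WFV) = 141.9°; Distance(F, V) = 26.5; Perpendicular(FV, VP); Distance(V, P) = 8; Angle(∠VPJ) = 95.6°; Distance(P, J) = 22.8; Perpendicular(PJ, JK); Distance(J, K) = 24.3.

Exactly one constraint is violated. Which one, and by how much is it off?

Distance(J, K) = 24.3 — off by 4.10.

M = (0.00, 0.00) ✓; MQ at 86.30° ✓; |MQ| = 16.60 ✓; ∠MQW = 115.2° ✓; |QW| = 18.80 ✓; ∠QWF = 95.00° ✓; |WF| = 28.40 ✓; ∠WFV = 141.9° ✓; |FV| = 26.50 ✓; ∠(FV, VP) = 90.00° ✓; |VP| = 8.000 ✓; ∠VPJ = 95.60° ✓; |PJ| = 22.80 ✓; ∠(PJ, JK) = 90.00° ✓; |JK| = 28.40 ✗.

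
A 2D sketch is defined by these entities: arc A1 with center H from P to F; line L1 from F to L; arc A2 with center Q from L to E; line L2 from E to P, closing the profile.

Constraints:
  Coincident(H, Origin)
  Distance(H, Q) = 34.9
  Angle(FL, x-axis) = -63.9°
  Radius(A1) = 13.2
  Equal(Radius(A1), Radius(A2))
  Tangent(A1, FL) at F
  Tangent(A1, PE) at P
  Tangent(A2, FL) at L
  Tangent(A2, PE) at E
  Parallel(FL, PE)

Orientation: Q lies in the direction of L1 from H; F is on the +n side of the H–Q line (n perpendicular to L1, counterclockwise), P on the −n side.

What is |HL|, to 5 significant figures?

37.313

The slot axis is L1's direction at -63.9°, so u = (cos -63.9°, sin -63.9°) = (0.43994, -0.89803) and n = (−sin -63.9°, cos -63.9°) = (0.89803, 0.43994). H is at the origin and Q lies 34.9 along u from H, so Q = 34.9·u = (15.354, -31.341). Tangency of A1 to both parallel lines with radius 13.2 puts F and P at H ± 13.2·n: F = (11.854, 5.8072), P = (-11.854, -5.8072). Equal radii place L and E the same way about Q: L = Q + 13.2·n = (27.208, -25.534), E = Q − 13.2·n = (3.4999, -37.148). Then |HL| = |L − H| = 37.313.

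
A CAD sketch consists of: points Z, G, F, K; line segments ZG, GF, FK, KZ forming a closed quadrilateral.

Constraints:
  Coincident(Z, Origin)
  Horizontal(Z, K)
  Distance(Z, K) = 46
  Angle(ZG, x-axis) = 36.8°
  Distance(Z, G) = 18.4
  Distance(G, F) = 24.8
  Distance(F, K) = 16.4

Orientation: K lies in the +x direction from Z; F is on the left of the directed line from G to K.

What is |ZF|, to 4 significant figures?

41.97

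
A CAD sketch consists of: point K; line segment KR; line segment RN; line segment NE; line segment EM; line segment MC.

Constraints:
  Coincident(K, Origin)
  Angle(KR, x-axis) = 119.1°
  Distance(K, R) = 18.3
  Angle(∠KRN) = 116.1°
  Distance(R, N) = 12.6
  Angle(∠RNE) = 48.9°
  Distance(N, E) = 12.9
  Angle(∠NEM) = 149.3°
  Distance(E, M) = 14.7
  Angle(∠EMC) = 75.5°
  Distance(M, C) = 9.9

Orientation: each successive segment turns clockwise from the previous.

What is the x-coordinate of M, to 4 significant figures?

-2.766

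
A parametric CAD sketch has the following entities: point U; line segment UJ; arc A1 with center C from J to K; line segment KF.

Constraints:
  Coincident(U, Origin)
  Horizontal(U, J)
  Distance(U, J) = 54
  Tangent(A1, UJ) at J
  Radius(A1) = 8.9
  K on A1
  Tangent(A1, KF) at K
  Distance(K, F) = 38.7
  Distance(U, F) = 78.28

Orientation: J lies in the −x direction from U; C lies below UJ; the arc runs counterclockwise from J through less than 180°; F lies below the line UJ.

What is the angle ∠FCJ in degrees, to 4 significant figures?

168.4°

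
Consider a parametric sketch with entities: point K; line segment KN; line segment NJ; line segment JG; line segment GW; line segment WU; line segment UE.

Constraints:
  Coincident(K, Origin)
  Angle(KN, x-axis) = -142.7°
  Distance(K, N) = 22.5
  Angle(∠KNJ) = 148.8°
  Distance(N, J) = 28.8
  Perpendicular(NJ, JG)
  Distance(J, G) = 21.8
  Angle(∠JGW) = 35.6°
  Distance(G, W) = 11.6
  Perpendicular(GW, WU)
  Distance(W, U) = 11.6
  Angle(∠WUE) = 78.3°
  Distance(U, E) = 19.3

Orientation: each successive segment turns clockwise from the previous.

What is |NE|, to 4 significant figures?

45.67

GW is perpendicular to WU, so WU runs at -138.3°; with |WU| = 11.6, U = (-49.80, -11.40). ∠WUE = 78.3° gives UE at 120.0° from the x-axis; with |UE| = 19.3, E = (-59.45, 5.318). Then |NE| = |E − N| = 45.67.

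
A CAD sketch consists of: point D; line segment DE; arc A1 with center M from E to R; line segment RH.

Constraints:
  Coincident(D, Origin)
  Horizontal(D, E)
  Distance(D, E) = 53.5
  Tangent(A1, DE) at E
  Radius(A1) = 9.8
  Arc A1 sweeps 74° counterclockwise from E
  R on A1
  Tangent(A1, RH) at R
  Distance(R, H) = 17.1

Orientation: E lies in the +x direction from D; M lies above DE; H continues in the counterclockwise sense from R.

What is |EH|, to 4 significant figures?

27.45

D is at the origin; DE is horizontal with |DE| = 53.5 and E on the +x side, so E = (53.50, 0.000). A1 meets DE tangentially, so ME is at right angles to DE, so M = E + (0, 9.8) = (53.50, 9.800). On A1, E sits at bearing -90° from M; a 74° counterclockwise sweep puts R at bearing -16°, so R = M + 9.8·(cos -16°, sin -16°) = (62.92, 7.099). The tangent condition forces MR to be normal to RH, so RH runs along (−sin -16°, cos -16°); with |RH| = 17.1, H = (67.63, 23.54). Then |EH| = |H − E| = 27.45.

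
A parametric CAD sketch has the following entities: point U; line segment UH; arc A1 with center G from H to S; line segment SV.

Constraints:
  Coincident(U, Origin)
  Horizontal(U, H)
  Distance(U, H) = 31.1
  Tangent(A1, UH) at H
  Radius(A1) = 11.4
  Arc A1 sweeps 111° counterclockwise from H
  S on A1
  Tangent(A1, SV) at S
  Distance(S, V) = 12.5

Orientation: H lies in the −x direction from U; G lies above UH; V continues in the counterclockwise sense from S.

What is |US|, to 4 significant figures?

25.66

U is at the origin; U and H share the same y with |UH| = 31.1 and H on the −x side, so H = (-31.10, 0.000). Since A1 is tangent to UH there, GH ⟂ UH, so G = H + (0, 11.4) = (-31.10, 11.40). On A1, H sits at bearing -90° from G; a 111° counterclockwise sweep puts S at bearing 21°, so S = G + 11.4·(cos 21°, sin 21°) = (-20.46, 15.49). Then |US| = |S − U| = 25.66.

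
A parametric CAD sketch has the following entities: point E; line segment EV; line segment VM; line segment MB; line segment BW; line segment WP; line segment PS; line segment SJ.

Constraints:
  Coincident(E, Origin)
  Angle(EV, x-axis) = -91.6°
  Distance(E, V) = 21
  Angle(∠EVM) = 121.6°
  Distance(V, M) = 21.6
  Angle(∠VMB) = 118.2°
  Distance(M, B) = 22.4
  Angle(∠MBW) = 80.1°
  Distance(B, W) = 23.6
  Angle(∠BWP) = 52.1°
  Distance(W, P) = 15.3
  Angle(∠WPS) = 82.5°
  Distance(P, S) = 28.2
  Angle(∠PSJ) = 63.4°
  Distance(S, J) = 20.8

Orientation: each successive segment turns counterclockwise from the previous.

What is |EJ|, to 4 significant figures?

39.67

∠WPS = 82.5° gives PS at -6.100° from the x-axis; with |PS| = 28.2, S = (46.91, -21.49). ∠PSJ = 63.4° gives SJ at 110.5° from the x-axis; with |SJ| = 20.8, J = (39.62, -2.012). Then |EJ| = |J − E| = 39.67.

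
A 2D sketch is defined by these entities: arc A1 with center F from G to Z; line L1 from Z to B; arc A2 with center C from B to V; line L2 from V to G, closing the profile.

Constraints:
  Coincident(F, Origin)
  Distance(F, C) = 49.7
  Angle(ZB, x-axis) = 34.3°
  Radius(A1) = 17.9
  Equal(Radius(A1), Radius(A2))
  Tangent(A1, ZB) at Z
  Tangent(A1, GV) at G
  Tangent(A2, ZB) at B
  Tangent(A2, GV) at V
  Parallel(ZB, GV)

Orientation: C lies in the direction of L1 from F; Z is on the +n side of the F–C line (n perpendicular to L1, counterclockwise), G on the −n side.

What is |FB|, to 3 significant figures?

52.8

Tangency of A1 to both parallel lines with radius 17.9 puts Z and G at F ± 17.9·n: Z = (-10.1, 14.8), G = (10.1, -14.8). Equal radii place B and V the same way about C: B = C + 17.9·n = (31.0, 42.8), V = C − 17.9·n = (51.1, 13.2). Then |FB| = |B − F| = 52.8.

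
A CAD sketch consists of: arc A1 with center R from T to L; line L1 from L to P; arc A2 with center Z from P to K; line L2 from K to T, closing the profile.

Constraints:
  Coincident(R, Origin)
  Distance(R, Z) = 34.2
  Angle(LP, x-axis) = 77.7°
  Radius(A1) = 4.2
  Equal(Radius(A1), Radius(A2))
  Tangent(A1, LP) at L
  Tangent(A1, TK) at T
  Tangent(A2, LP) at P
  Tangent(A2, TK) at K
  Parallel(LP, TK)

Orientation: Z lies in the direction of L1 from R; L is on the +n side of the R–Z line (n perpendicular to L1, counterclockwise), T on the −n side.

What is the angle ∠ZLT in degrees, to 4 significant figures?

83.00°

The slot axis is L1's direction at 77.7°, so u = (cos 77.7°, sin 77.7°) = (0.2130, 0.9770) and n = (−sin 77.7°, cos 77.7°) = (-0.9770, 0.2130). R is at the origin and Z lies 34.2 along u from R, so Z = 34.2·u = (7.286, 33.41). Tangency of A1 to both parallel lines with radius 4.2 puts L and T at R ± 4.2·n: L = (-4.104, 0.8947), T = (4.104, -0.8947). Then cos ∠ZLT = LZ·LT / (|LZ||LT|), giving 83.00°.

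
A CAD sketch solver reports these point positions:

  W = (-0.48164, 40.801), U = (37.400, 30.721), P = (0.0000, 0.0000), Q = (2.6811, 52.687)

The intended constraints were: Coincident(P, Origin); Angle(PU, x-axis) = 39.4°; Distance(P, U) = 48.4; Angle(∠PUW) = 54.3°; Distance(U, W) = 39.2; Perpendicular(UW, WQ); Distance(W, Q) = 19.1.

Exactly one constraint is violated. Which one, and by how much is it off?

Distance(W, Q) = 19.1 — off by 6.80.

P = (0.00, 0.00) ✓; PU at 39.40° ✓; |PU| = 48.40 ✓; ∠PUW = 54.30° ✓; |UW| = 39.20 ✓; ∠(UW, WQ) = 90.00° ✓; |WQ| = 12.30 ✗.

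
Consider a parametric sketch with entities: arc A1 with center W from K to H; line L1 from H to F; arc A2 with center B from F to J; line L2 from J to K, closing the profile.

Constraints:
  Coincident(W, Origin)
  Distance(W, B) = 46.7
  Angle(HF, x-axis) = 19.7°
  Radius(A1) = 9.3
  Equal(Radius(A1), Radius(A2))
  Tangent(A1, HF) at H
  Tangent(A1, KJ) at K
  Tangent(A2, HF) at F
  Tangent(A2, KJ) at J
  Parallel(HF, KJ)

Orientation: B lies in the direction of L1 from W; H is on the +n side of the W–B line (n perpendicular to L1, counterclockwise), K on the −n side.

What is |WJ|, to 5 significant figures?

47.617

The slot axis is L1's direction at 19.7°, so u = (cos 19.7°, sin 19.7°) = (0.94147, 0.33710) and n = (−sin 19.7°, cos 19.7°) = (-0.33710, 0.94147). W is at the origin and B lies 46.7 along u from W, so B = 46.7·u = (43.967, 15.742). Tangency of A1 to both parallel lines with radius 9.3 puts H and K at W ± 9.3·n: H = (-3.1350, 8.7557), K = (3.1350, -8.7557). Equal radii place F and J the same way about B: F = B + 9.3·n = (40.832, 24.498), J = B − 9.3·n = (47.102, 6.9867). Then |WJ| = |J − W| = 47.617.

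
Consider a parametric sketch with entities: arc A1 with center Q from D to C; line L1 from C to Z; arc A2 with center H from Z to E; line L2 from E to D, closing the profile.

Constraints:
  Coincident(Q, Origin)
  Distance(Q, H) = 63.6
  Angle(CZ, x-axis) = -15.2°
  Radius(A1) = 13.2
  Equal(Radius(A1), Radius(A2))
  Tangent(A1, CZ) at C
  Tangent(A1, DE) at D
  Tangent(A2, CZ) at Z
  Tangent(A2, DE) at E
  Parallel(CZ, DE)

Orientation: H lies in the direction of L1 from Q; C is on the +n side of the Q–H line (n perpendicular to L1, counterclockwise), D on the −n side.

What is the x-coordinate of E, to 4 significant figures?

57.91

Tangency of A1 to both parallel lines with radius 13.2 puts C and D at Q ± 13.2·n: C = (3.461, 12.74), D = (-3.461, -12.74). Equal radii place Z and E the same way about H: Z = H + 13.2·n = (64.84, -3.937), E = H − 13.2·n = (57.91, -29.41). So E.x = 57.91.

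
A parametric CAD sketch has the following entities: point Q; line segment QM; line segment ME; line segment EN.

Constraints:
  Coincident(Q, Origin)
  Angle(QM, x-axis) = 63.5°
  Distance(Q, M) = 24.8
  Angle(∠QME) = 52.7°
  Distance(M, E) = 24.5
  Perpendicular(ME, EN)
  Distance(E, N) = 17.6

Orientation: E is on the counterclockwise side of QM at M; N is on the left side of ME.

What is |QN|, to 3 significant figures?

9.71

Q is at the origin; QM runs at 63.5° with length 24.8, so M = 24.8·(cos 63.5°, sin 63.5°) = (11.1, 22.2). ∠QME = 52.7°, so ME runs at 63.5° + (180° − 52.7°) = 191° from the x-axis; with |ME| = 24.5, E = M + 24.5·(cos 191°, sin 191°) = (-13.0, 17.6). ME is perpendicular to EN; with |EN| = 17.6 on the left of ME, N = E + 17.6·(0.187, -0.982) = (-9.70, 0.315). Then |QN| = |N − Q| = 9.71.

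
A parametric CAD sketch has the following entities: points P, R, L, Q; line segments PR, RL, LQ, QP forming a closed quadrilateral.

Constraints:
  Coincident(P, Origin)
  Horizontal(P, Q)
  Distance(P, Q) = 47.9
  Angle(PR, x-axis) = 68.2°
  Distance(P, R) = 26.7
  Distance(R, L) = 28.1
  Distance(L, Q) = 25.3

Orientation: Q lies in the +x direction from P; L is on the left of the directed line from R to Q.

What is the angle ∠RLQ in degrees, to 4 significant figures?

116.2°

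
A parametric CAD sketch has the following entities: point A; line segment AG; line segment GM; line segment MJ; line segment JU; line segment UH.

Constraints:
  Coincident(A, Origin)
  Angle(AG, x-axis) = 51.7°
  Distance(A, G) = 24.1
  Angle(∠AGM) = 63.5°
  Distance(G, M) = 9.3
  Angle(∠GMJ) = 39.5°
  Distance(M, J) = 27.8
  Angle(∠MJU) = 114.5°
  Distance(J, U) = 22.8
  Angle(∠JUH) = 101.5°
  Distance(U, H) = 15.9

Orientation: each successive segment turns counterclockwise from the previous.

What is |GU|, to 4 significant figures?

33.54

A is at the origin; AG runs at 51.7° with length 24.1, so G = (14.94, 18.91). ∠AGM = 63.5° gives GM at 168.2° from the x-axis; with |GM| = 9.3, M = (5.833, 20.81). ∠GMJ = 39.5° gives MJ at -51.30° from the x-axis; with |MJ| = 27.8, J = (23.21, -0.8810). ∠MJU = 114.5° gives JU at 14.20° from the x-axis; with |JU| = 22.8, U = (45.32, 4.712). Then |GU| = |U − G| = 33.54.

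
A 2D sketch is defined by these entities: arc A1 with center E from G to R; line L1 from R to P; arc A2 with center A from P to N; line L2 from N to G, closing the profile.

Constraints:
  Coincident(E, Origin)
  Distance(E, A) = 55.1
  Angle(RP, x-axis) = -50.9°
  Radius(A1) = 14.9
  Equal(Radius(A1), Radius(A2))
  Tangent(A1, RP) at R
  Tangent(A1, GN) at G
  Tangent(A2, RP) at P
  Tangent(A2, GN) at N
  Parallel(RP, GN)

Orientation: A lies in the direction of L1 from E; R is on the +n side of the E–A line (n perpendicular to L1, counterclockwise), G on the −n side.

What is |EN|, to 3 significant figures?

57.1

The slot axis is L1's direction at -50.9°, so u = (cos -50.9°, sin -50.9°) = (0.631, -0.776) and n = (−sin -50.9°, cos -50.9°) = (0.776, 0.631). E is at the origin and A lies 55.1 along u from E, so A = 55.1·u = (34.8, -42.8). Tangency of A1 to both parallel lines with radius 14.9 puts R and G at E ± 14.9·n: R = (11.6, 9.40), G = (-11.6, -9.40). Equal radii place P and N the same way about A: P = A + 14.9·n = (46.3, -33.4), N = A − 14.9·n = (23.2, -52.2). Then |EN| = |N − E| = 57.1.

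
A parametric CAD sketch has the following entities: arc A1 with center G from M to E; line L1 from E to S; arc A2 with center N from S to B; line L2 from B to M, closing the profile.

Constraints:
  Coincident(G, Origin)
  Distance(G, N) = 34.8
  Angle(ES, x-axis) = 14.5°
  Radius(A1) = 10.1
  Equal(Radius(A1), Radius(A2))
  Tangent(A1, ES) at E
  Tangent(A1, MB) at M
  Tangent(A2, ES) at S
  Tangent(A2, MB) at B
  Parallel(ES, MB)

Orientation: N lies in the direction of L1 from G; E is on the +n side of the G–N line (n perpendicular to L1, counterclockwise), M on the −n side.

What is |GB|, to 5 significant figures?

36.236

The slot axis is L1's direction at 14.5°, so u = (cos 14.5°, sin 14.5°) = (0.96815, 0.25038) and n = (−sin 14.5°, cos 14.5°) = (-0.25038, 0.96815). G is at the origin and N lies 34.8 along u from G, so N = 34.8·u = (33.692, 8.7132). Tangency of A1 to both parallel lines with radius 10.1 puts E and M at G ± 10.1·n: E = (-2.5288, 9.7783), M = (2.5288, -9.7783). Equal radii place S and B the same way about N: S = N + 10.1·n = (31.163, 18.492), B = N − 10.1·n = (36.220, -1.0651). Then |GB| = |B − G| = 36.236.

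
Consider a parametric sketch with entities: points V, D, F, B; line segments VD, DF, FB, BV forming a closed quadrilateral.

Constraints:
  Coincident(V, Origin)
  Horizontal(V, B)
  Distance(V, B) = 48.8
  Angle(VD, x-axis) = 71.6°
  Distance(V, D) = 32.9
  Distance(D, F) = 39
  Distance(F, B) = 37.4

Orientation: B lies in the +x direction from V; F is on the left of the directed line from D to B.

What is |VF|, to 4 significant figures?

61.56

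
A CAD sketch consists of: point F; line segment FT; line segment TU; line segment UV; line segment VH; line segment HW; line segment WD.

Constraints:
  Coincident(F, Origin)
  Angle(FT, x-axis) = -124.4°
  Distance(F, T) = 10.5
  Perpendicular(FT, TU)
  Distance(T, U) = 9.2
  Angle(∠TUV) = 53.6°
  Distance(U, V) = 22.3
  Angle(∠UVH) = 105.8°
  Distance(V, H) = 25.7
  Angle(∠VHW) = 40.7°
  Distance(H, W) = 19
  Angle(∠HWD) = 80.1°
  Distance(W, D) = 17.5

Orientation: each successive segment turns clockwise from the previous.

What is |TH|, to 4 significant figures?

29.47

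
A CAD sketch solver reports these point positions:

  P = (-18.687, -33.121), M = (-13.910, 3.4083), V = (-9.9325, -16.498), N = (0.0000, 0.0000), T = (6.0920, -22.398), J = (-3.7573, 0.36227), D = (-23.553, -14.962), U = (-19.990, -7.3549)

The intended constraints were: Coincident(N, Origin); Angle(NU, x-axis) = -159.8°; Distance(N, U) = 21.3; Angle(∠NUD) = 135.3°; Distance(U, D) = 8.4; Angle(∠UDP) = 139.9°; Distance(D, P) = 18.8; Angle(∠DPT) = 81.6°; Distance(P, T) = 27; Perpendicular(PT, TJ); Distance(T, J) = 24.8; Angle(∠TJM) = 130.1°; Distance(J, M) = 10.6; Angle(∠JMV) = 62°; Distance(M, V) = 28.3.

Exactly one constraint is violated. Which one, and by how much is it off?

Distance(M, V) = 28.3 — off by 8.00.

N = (0.00, 0.00) ✓; NU at -159.8° ✓; |NU| = 21.30 ✓; ∠NUD = 135.3° ✓; |UD| = 8.400 ✓; ∠UDP = 139.9° ✓; |DP| = 18.80 ✓; ∠DPT = 81.60° ✓; |PT| = 27.00 ✓; ∠(PT, TJ) = 90.00° ✓; |TJ| = 24.80 ✓; ∠TJM = 130.1° ✓; |JM| = 10.60 ✓; ∠JMV = 62.00° ✓; |MV| = 20.30 ✗.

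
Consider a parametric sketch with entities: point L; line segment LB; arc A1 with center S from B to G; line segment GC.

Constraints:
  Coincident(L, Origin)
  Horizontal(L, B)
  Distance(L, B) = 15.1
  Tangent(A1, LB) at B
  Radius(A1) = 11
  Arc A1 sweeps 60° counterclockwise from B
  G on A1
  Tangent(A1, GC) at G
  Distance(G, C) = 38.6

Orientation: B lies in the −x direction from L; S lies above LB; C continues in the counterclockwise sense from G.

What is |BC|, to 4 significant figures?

48.44

On A1, B sits at bearing -90° from S; a 60° counterclockwise sweep puts G at bearing -30°, so G = S + 11.0·(cos -30°, sin -30°) = (-5.574, 5.500). The tangent condition forces SG to be normal to GC, so GC runs along (−sin -30°, cos -30°); with |GC| = 38.6, C = (13.73, 38.93). Then |BC| = |C − B| = 48.44.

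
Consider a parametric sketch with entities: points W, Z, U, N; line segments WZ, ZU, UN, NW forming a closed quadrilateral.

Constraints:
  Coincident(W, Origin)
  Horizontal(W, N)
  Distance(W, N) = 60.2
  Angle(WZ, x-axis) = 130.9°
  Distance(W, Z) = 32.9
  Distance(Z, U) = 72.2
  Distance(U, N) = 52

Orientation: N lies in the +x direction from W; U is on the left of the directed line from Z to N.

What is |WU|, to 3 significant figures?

68.1

W is at the origin; WN is horizontal with |WN| = 60.2 and N in +x, so N = (60.2, 0). WZ runs at 130.9° with |WZ| = 32.9, so Z = (-21.5, 24.9). U is determined by |ZU| = 72.2 and |UN| = 52.0 together: it lies at the intersection of circle(Z, 72.2) and circle(N, 52.0). With |ZN| = 85.4, the foot of the radical line on ZN is 57.4 from Z and the perpendicular offset is √(72.2² − 57.4²) = 43.8. Taking the left-of-ZN solution: U = (46.1, 50.1).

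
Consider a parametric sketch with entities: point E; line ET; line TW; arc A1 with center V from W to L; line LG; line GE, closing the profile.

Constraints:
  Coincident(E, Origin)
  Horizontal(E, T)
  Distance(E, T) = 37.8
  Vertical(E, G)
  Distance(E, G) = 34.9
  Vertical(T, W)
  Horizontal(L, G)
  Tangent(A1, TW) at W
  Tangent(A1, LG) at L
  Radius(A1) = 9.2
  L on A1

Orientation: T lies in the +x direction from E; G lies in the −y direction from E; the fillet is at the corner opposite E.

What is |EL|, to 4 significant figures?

45.12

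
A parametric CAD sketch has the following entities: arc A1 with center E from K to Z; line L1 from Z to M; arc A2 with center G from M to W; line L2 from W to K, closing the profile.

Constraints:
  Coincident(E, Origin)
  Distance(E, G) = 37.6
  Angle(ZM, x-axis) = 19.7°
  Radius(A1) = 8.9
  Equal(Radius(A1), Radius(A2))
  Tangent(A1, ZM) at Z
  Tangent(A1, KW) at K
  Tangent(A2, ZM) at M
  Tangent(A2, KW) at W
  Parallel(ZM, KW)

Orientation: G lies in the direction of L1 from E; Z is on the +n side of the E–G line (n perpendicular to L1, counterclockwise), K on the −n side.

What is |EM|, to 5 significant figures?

38.639

The slot axis is L1's direction at 19.7°, so u = (cos 19.7°, sin 19.7°) = (0.94147, 0.33710) and n = (−sin 19.7°, cos 19.7°) = (-0.33710, 0.94147). E is at the origin and G lies 37.6 along u from E, so G = 37.6·u = (35.399, 12.675). Tangency of A1 to both parallel lines with radius 8.9 puts Z and K at E ± 8.9·n: Z = (-3.0001, 8.3791), K = (3.0001, -8.3791). Equal radii place M and W the same way about G: M = G + 8.9·n = (32.399, 21.054), W = G − 8.9·n = (38.399, 4.2957). Then |EM| = |M − E| = 38.639.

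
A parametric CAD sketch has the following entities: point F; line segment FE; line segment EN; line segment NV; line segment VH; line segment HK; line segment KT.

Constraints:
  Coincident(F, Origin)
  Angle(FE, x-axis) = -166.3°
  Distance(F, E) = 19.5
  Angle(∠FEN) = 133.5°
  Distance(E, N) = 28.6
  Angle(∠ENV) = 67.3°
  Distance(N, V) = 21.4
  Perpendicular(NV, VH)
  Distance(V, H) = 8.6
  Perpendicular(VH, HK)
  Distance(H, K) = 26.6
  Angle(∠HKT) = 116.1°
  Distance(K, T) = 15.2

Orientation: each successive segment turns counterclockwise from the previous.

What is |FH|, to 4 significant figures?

25.93

∠ENV = 67.3° gives NV at -7.100° from the x-axis; with |NV| = 21.4, V = (-11.92, -32.08). NV is perpendicular to VH, so VH runs at 82.90°; with |VH| = 8.6, H = (-10.86, -23.55). Then |FH| = |H − F| = 25.93.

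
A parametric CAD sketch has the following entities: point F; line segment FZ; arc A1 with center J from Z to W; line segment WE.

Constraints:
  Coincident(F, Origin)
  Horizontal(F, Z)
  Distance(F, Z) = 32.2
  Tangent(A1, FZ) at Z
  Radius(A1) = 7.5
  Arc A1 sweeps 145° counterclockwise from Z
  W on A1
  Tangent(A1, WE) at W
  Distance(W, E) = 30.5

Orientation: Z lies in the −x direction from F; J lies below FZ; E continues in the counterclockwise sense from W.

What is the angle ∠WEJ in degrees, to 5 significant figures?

13.815°

F is at the origin; F and Z share the same y with |FZ| = 32.2 and Z on the −x side, so Z = (-32.200, 0.0000). Since A1 is tangent to FZ there, JZ ⟂ FZ, so J = Z + (0, -7.5) = (-32.200, -7.5000). On A1, Z sits at bearing 90° from J; a 145° counterclockwise sweep puts W at bearing 235°, so W = J + 7.5·(cos 235°, sin 235°) = (-36.502, -13.644). Tangency of A1 to WE means the radius JW is perpendicular to WE, so WE runs along (−sin 235°, cos 235°); with |WE| = 30.5, E = (-11.518, -31.138). Then cos ∠WEJ = EW·EJ / (|EW||EJ|), giving 13.815°.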